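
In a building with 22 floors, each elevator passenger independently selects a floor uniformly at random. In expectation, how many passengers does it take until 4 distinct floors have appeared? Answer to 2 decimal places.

With k distinct floors already seen, the next new one arrives after an expected 22/(22-k) passengers.
Sum over k = 0,...,3: E = 22/22 + 22/21 + 22/20 + 22/19 = 4.306.

4.31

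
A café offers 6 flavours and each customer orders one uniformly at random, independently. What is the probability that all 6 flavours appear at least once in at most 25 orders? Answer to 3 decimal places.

Let A_i be the event that flavour i is missing after 25 orders. By inclusion–exclusion on the A_i,
P(all seen) = Σ_{j=0}^{6} (-1)^j C(6,j)((6-j)/6)^25
= 1.0000 - 0.0629 + 0.0006 - 0.0000 + 0.0000 - 0.0000 + 0.0000
= 0.9377.

0.938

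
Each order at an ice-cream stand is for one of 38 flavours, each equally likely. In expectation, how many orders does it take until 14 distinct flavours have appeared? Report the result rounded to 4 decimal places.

Going from k to k+1 distinct takes a geometric number of orders with mean 38/(38-k).
Sum over k = 0,...,13: E = 38/38 + 38/37 + 38/36 + ... + 38/26 + 38/25 = 17.17387.

17.1739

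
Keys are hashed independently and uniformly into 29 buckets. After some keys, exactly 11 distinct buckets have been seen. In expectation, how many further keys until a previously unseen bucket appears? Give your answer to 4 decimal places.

1.6111

The number of keys until the next new bucket is geometric with success probability 18/29, so its mean is 29/18.
E = 29/18 = 1.61111.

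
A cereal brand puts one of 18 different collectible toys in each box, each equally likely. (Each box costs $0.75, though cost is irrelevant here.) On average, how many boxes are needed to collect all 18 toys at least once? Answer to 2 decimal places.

62.91

The wait to go from k to k+1 distinct toys is geometric with mean 18/(18-k).
E[T] = 18/18 + 18/17 + 18/16 + ... + 18/2 + 18/1 = 18·H_{18}.
H_{18} = 3.495, so E[T] = 62.912.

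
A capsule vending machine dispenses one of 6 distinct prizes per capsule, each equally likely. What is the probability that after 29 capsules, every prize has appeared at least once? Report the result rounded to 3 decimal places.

0.970

By inclusion–exclusion over which prizes are missing,
P(all seen) = Σ_{j=0}^{6} (-1)^j C(6,j)((6-j)/6)^29
= 1.0000 - 0.0303 + 0.0001 - 0.0000 + 0.0000 - 0.0000 + 0.0000
= 0.9698.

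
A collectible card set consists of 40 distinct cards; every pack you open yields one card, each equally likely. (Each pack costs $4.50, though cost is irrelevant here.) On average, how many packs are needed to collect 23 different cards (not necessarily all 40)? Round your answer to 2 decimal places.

With k distinct cards already seen, the next new one arrives after an expected 40/(40-k) packs.
Sum over k = 0,...,22: E = 40/40 + 40/39 + 40/38 + ... + 40/19 + 40/18 = 33.560.

33.56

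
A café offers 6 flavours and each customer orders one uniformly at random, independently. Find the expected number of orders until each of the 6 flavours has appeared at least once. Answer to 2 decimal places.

After k distinct flavours have appeared, the next order gives a new one with probability (6-k)/6, so the expected wait for the (k+1)-th is 6/(6-k).
E[T] = 6/6 + 6/5 + 6/4 + 6/3 + 6/2 + 6/1 = 6·H_{6}.
H_{6} = 2.450, so E[T] = 14.700.

14.70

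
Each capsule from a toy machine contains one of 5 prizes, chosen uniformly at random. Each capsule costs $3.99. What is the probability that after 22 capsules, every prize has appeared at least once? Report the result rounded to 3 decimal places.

By inclusion–exclusion over which prizes are missing,
P(all seen) = Σ_{j=0}^{5} (-1)^j C(5,j)((5-j)/5)^22
= 1.0000 - 0.0369 + 0.0001 - 0.0000 + 0.0000 - 0.0000
= 0.9632.

0.963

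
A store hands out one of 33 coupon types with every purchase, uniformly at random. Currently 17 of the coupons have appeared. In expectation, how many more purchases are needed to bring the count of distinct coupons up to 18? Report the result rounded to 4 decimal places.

The wait to go from k to k+1 distinct coupons is geometric with mean 33/(33-k).
Only the k = 17 term is needed: E = 33/16 = 2.06250.

2.0625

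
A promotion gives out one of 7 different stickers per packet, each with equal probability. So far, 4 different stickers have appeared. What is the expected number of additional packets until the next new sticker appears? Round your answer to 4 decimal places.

The number of packets until the next new sticker is geometric with success probability 3/7, so its mean is 7/3.
E = 7/3 = 2.33333.

2.3333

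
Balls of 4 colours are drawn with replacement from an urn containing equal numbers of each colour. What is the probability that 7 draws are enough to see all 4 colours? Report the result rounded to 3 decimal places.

Let A_i be the event that colour i is missing after 7 draws. By inclusion–exclusion on the A_i,
P(all seen) = Σ_{j=0}^{4} (-1)^j C(4,j)((4-j)/4)^7
= 1.0000 - 0.5339 + 0.0469 - 0.0002 + 0.0000
= 0.5127.

0.513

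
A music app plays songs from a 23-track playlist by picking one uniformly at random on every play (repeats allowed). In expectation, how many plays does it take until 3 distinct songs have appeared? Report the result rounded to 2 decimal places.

Going from k to k+1 distinct takes a geometric number of plays with mean 23/(23-k).
Sum over k = 0,...,2: E = 23/23 + 23/22 + 23/21 = 3.141.

3.14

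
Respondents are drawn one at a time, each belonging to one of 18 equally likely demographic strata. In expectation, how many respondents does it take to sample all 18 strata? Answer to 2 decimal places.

The wait to go from k to k+1 distinct strata is geometric with mean 18/(18-k).
E[T] = 18/18 + 18/17 + 18/16 + ... + 18/2 + 18/1 = 18·H_{18}.
H_{18} = 3.495, so E[T] = 62.912.

62.91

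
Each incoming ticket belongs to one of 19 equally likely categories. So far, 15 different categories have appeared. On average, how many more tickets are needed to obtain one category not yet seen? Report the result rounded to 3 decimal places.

The number of tickets until the next new category is geometric with success probability 4/19, so its mean is 19/4.
E = 19/4 = 4.7500.

4.750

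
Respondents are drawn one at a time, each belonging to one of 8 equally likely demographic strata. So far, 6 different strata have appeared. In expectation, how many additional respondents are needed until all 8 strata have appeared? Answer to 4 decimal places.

From k distinct to k+1 distinct takes on average 8/(8-k) respondents.
Sum over k = 6,...,7: E = 8/2 + 8/1 = 12.00000.

12.0000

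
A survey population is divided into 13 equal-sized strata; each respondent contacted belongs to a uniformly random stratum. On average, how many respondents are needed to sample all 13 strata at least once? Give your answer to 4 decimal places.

41.3417

Split into phases: going from k distinct to k+1 distinct takes on average 13/(13-k) respondents.
E[T] = 13/13 + 13/12 + 13/11 + ... + 13/2 + 13/1 = 13·H_{13}.
H_{13} = 3.18013, so E[T] = 41.34174.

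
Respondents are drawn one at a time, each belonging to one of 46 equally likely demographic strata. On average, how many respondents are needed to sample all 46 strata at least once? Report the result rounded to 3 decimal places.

203.168

After k distinct strata have appeared, the next respondent gives a new one with probability (46-k)/46, so the expected wait for the (k+1)-th is 46/(46-k).
E[T] = 46/46 + 46/45 + 46/44 + ... + 46/2 + 46/1 = 46·H_{46}.
H_{46} = 4.4167, so E[T] = 203.1676.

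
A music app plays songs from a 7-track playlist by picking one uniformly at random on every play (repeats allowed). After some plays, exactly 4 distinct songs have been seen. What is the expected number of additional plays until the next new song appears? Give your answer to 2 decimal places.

2.33

Each play yields a new song with probability (7-4)/7 = 3/7, so the wait is geometric with mean 7/3.
E = 7/3 = 2.333.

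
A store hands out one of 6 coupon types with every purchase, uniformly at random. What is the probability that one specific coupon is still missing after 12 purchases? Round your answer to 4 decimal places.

On each purchase the fixed coupon fails to appear with probability 5/6.
P(still missing after 12) = (5/6)^12 = 0.11216.

0.1122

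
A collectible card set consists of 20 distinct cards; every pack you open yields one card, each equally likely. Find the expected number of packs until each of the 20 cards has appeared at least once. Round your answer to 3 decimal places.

Split into phases: going from k distinct to k+1 distinct takes on average 20/(20-k) packs.
E[T] = 20/20 + 20/19 + 20/18 + ... + 20/2 + 20/1 = 20·H_{20}.
H_{20} = 3.5977, so E[T] = 71.9548.

71.955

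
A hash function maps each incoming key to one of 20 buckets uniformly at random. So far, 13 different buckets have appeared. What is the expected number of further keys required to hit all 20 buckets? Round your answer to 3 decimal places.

With k distinct buckets already seen, the next new one takes an expected 20/(20-k) keys.
Sum over k = 13,...,19: E = 20/7 + 20/6 + 20/5 + ... + 20/2 + 20/1 = 51.8571.

51.857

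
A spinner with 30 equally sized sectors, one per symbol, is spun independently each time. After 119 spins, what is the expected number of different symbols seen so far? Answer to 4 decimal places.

29.4690

For each symbol, P(seen in 119 spins) = 1 - (29/30)^119 = 0.98230.
By linearity of expectation, E[distinct seen] = 30·(1 - (29/30)^119) = 29.46905.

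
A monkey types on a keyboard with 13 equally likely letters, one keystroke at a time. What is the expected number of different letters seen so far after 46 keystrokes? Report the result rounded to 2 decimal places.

For each letter, P(seen in 46 keystrokes) = 1 - (12/13)^46 = 0.975.
By linearity of expectation, E[distinct seen] = 13·(1 - (12/13)^46) = 12.673.

12.67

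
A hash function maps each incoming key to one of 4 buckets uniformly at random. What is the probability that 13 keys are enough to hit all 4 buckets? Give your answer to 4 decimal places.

0.9057

By inclusion–exclusion over which buckets are missing,
P(all seen) = Σ_{j=0}^{4} (-1)^j C(4,j)((4-j)/4)^13
= 1.00000 - 0.09503 + 0.00073 - 0.00000 + 0.00000
= 0.90570.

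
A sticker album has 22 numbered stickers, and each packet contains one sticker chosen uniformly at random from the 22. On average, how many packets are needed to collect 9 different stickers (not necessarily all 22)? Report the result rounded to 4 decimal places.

11.2349

Going from k to k+1 distinct takes a geometric number of packets with mean 22/(22-k).
Sum over k = 0,...,8: E = 22/22 + 22/21 + 22/20 + ... + 22/15 + 22/14 = 11.23495.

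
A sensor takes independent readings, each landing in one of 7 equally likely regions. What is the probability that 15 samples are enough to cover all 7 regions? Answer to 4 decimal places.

By inclusion–exclusion over which regions are missing,
P(all seen) = Σ_{j=0}^{7} (-1)^j C(7,j)((7-j)/7)^15
= 1.00000 - 0.69326 + 0.13499 - 0.00792 + 0.00011 - 0.00000 + 0.00000 - 0.00000
= 0.43392.

0.4339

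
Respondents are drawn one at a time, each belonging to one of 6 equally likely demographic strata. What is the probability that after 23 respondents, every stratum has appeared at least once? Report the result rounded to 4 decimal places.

By inclusion–exclusion over which strata are missing,
P(all seen) = Σ_{j=0}^{6} (-1)^j C(6,j)((6-j)/6)^23
= 1.00000 - 0.09057 + 0.00134 - 0.00000 + 0.00000 - 0.00000 + 0.00000
= 0.91076.

0.9108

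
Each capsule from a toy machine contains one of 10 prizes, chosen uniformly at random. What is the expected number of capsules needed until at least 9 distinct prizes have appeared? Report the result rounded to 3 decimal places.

Going from k to k+1 distinct takes a geometric number of capsules with mean 10/(10-k).
Sum over k = 0,...,8: E = 10/10 + 10/9 + 10/8 + ... + 10/3 + 10/2 = 19.2897.

19.290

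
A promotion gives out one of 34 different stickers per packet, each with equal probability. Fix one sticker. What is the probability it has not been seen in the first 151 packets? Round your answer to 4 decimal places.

Each packet misses the fixed sticker with probability (34-1)/34 = 33/34, independently.
P(still missing after 151) = (33/34)^151 = 0.01102.

0.0110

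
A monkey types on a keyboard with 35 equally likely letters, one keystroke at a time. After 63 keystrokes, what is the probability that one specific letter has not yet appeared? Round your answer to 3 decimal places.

Each keystroke misses the fixed letter with probability (35-1)/35 = 34/35, independently.
P(still missing after 63) = (34/35)^63 = 0.1610.

0.161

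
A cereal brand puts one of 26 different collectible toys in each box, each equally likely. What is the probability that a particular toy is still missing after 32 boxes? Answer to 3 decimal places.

0.285

Each box misses the fixed toy with probability (26-1)/26 = 25/26, independently.
P(still missing after 32) = (25/26)^32 = 0.2851.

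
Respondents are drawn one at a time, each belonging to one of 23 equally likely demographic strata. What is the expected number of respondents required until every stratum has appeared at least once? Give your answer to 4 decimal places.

Split into phases: going from k distinct to k+1 distinct takes on average 23/(23-k) respondents.
E[T] = 23/23 + 23/22 + 23/21 + ... + 23/2 + 23/1 = 23·H_{23}.
H_{23} = 3.73429, so E[T] = 85.88870.

85.8887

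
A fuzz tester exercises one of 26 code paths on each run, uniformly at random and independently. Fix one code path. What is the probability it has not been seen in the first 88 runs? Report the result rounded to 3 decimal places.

0.032

On each run the fixed code path fails to appear with probability 25/26.
P(still missing after 88) = (25/26)^88 = 0.0317.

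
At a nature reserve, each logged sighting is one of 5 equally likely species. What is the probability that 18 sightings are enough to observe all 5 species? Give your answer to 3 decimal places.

By inclusion–exclusion over which species are missing,
P(all seen) = Σ_{j=0}^{5} (-1)^j C(5,j)((5-j)/5)^18
= 1.0000 - 0.0901 + 0.0010 - 0.0000 + 0.0000 - 0.0000
= 0.9109.

0.911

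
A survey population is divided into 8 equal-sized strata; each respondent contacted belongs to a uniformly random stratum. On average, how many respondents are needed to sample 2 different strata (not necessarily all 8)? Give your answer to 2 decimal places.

2.14

With k distinct strata already seen, the next new one arrives after an expected 8/(8-k) respondents.
Sum over k = 0,...,1: E = 8/8 + 8/7 = 2.143.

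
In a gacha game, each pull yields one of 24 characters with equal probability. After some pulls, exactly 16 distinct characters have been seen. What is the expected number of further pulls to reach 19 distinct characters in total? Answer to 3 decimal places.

From k distinct to k+1 distinct takes on average 24/(24-k) pulls.
Sum over k = 16,...,18: E = 24/8 + 24/7 + 24/6 = 10.4286.

10.429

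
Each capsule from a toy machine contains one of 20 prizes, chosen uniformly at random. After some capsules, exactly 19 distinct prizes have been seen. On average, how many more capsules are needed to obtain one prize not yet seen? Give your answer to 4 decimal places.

20.0000

The number of capsules until the next new prize is geometric with success probability 1/20, so its mean is 20/1.
E = 20/1 = 20.00000.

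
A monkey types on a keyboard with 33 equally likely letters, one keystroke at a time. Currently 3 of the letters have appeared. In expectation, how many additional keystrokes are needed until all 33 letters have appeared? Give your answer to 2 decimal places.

131.83

The wait to go from k to k+1 distinct letters is geometric with mean 33/(33-k).
Sum over k = 3,...,32: E = 33/30 + 33/29 + 33/28 + ... + 33/2 + 33/1 = 131.835.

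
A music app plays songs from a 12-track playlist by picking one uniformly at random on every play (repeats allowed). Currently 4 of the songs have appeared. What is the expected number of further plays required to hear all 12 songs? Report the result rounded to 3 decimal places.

From k distinct to k+1 distinct takes on average 12/(12-k) plays.
Sum over k = 4,...,11: E = 12/8 + 12/7 + 12/6 + ... + 12/2 + 12/1 = 32.6143.

32.614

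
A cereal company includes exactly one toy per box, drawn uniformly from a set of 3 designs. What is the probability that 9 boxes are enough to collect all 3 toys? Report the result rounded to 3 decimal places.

0.922

Let A_i be the event that toy i is missing after 9 boxes. By inclusion–exclusion on the A_i,
P(all seen) = Σ_{j=0}^{3} (-1)^j C(3,j)((3-j)/3)^9
= 1.0000 - 0.0780 + 0.0002 - 0.0000
= 0.9221.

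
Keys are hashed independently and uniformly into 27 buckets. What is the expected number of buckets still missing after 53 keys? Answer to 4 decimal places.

For each bucket, P(unseen after 53) = (26/27)^53 = 0.13530.
By linearity of expectation, E[unseen] = 27·(26/27)^53 = 3.65319.

3.6532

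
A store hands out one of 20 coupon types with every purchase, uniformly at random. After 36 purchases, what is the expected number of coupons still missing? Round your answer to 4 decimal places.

For each coupon, P(unseen after 36) = (19/20)^36 = 0.15778.
By linearity of expectation, E[unseen] = 20·(19/20)^36 = 3.15558.

3.1556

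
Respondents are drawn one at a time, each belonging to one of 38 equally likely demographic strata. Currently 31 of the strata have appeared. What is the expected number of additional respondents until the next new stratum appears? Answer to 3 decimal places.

5.429

The number of respondents until the next new stratum is geometric with success probability 7/38, so its mean is 38/7.
E = 38/7 = 5.4286.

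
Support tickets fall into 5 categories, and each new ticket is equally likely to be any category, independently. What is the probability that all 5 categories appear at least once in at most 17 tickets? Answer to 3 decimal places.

By inclusion–exclusion over which categories are missing,
P(all seen) = Σ_{j=0}^{5} (-1)^j C(5,j)((5-j)/5)^17
= 1.0000 - 0.1126 + 0.0017 - 0.0000 + 0.0000 - 0.0000
= 0.8891.

0.889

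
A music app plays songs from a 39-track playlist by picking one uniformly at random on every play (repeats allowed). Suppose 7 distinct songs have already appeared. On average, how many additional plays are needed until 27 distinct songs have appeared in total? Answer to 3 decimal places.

37.256

From k distinct to k+1 distinct takes on average 39/(39-k) plays.
Sum over k = 7,...,26: E = 39/32 + 39/31 + 39/30 + ... + 39/14 + 39/13 = 37.2561.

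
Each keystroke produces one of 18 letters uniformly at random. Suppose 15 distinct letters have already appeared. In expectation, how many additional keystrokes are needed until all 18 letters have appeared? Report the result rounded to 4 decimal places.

33.0000

The wait to go from k to k+1 distinct letters is geometric with mean 18/(18-k).
Sum over k = 15,...,17: E = 18/3 + 18/2 + 18/1 = 33.00000.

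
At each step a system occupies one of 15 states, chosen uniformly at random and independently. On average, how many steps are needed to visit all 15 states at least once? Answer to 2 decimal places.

The wait to go from k to k+1 distinct states is geometric with mean 15/(15-k).
E[T] = 15/15 + 15/14 + 15/13 + ... + 15/2 + 15/1 = 15·H_{15}.
H_{15} = 3.318, so E[T] = 49.773.

49.77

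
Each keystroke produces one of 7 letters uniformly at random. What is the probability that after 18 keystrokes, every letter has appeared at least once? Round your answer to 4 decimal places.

0.6112

By inclusion–exclusion over which letters are missing,
P(all seen) = Σ_{j=0}^{7} (-1)^j C(7,j)((7-j)/7)^18
= 1.00000 - 0.43657 + 0.04919 - 0.00148 + 0.00001 - 0.00000 + 0.00000 - 0.00000
= 0.61115.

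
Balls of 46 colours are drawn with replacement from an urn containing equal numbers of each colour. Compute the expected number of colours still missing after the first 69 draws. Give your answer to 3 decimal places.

10.096

For each colour, P(unseen after 69) = (45/46)^69 = 0.2195.
By linearity of expectation, E[unseen] = 46·(45/46)^69 = 10.0956.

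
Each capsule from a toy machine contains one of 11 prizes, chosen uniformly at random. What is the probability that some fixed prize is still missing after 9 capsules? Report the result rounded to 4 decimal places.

On each capsule the fixed prize fails to appear with probability 10/11.
P(still missing after 9) = (10/11)^9 = 0.42410.

0.4241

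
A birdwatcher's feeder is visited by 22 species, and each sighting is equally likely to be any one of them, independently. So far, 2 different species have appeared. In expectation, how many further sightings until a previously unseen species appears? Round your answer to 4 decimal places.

The number of sightings until the next new species is geometric with success probability 20/22, so its mean is 22/20.
E = 22/20 = 1.10000.

1.1000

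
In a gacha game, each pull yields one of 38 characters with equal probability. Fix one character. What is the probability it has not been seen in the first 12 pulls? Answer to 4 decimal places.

Each pull misses the fixed character with probability (38-1)/38 = 37/38, independently.
P(still missing after 12) = (37/38)^12 = 0.72614.

0.7261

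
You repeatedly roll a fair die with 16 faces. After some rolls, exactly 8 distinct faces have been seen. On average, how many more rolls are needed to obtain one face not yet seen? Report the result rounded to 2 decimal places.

2.00

Each roll yields a new face with probability (16-8)/16 = 8/16, so the wait is geometric with mean 16/8.
E = 16/8 = 2.000.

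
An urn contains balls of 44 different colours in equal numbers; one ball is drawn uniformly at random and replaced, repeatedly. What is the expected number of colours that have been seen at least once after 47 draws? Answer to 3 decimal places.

For each colour, P(seen in 47 draws) = 1 - (43/44)^47 = 0.6606.
By linearity of expectation, E[distinct seen] = 44·(1 - (43/44)^47) = 29.0654.

29.065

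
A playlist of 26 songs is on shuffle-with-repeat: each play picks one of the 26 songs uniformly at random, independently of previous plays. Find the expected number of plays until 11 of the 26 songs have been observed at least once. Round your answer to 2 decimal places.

13.94

With k distinct songs already seen, the next new one arrives after an expected 26/(26-k) plays.
Sum over k = 0,...,10: E = 26/26 + 26/25 + 26/24 + ... + 26/17 + 26/16 = 13.941.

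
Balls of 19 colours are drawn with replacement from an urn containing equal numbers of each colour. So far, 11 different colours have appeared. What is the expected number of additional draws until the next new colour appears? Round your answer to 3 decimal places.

Each draw yields a new colour with probability (19-11)/19 = 8/19, so the wait is geometric with mean 19/8.
E = 19/8 = 2.3750.

2.375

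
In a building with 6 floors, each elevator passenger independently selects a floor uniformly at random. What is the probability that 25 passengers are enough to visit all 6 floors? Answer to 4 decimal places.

0.9377

By inclusion–exclusion over which floors are missing,
P(all seen) = Σ_{j=0}^{6} (-1)^j C(6,j)((6-j)/6)^25
= 1.00000 - 0.06290 + 0.00059 - 0.00000 + 0.00000 - 0.00000 + 0.00000
= 0.93770.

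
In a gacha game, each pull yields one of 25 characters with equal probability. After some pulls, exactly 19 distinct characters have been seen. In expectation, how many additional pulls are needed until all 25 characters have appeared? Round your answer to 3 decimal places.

With k distinct characters already seen, the next new one takes an expected 25/(25-k) pulls.
Sum over k = 19,...,24: E = 25/6 + 25/5 + 25/4 + 25/3 + 25/2 + 25/1 = 61.2500.

61.250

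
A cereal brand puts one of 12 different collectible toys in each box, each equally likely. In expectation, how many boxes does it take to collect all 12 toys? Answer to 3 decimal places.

After k distinct toys have appeared, the next box gives a new one with probability (12-k)/12, so the expected wait for the (k+1)-th is 12/(12-k).
E[T] = 12/12 + 12/11 + 12/10 + ... + 12/2 + 12/1 = 12·H_{12}.
H_{12} = 3.1032, so E[T] = 37.2385.

37.239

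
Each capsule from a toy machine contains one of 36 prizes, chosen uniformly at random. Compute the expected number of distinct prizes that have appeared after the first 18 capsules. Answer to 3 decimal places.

14.319

For each prize, P(seen in 18 capsules) = 1 - (35/36)^18 = 0.3977.
By linearity of expectation, E[distinct seen] = 36·(1 - (35/36)^18) = 14.3189.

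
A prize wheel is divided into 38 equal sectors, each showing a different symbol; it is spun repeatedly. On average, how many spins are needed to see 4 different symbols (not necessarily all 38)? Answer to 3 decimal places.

With k distinct symbols already seen, the next new one arrives after an expected 38/(38-k) spins.
Sum over k = 0,...,3: E = 38/38 + 38/37 + 38/36 + 38/35 = 4.1683.

4.168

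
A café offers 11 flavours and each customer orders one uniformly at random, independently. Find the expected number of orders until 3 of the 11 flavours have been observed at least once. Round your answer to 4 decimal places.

3.3222

With k distinct flavours already seen, the next new one arrives after an expected 11/(11-k) orders.
Sum over k = 0,...,2: E = 11/11 + 11/10 + 11/9 = 3.32222.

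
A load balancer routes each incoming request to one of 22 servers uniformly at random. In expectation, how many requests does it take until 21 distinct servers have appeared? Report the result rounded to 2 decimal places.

59.20

Going from k to k+1 distinct takes a geometric number of requests with mean 22/(22-k).
Sum over k = 0,...,20: E = 22/22 + 22/21 + 22/20 + ... + 22/3 + 22/2 = 59.198.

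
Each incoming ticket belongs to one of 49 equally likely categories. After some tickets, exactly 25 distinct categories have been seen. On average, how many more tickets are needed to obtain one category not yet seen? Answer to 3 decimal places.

2.042

Each ticket yields a new category with probability (49-25)/49 = 24/49, so the wait is geometric with mean 49/24.
E = 49/24 = 2.0417.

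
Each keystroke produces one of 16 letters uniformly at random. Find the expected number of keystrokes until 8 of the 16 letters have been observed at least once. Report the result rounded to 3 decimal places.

Going from k to k+1 distinct takes a geometric number of keystrokes with mean 16/(16-k).
Sum over k = 0,...,7: E = 16/16 + 16/15 + 16/14 + ... + 16/10 + 16/9 = 10.6059.

10.606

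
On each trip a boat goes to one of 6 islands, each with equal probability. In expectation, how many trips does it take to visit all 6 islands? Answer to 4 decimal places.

After k distinct islands have appeared, the next trip gives a new one with probability (6-k)/6, so the expected wait for the (k+1)-th is 6/(6-k).
E[T] = 6/6 + 6/5 + 6/4 + 6/3 + 6/2 + 6/1 = 6·H_{6}.
H_{6} = 2.45000, so E[T] = 14.70000.

14.7000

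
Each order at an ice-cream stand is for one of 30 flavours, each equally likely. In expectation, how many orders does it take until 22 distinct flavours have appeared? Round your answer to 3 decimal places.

38.314

With k distinct flavours already seen, the next new one arrives after an expected 30/(30-k) orders.
Sum over k = 0,...,21: E = 30/30 + 30/29 + 30/28 + ... + 30/10 + 30/9 = 38.3139.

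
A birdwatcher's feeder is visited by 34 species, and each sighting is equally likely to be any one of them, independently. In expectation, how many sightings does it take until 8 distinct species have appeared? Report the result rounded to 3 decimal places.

8.969

With k distinct species already seen, the next new one arrives after an expected 34/(34-k) sightings.
Sum over k = 0,...,7: E = 34/34 + 34/33 + 34/32 + ... + 34/28 + 34/27 = 8.9689.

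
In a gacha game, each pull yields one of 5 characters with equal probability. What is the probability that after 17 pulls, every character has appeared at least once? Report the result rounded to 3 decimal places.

0.889

By inclusion–exclusion over which characters are missing,
P(all seen) = Σ_{j=0}^{5} (-1)^j C(5,j)((5-j)/5)^17
= 1.0000 - 0.1126 + 0.0017 - 0.0000 + 0.0000 - 0.0000
= 0.8891.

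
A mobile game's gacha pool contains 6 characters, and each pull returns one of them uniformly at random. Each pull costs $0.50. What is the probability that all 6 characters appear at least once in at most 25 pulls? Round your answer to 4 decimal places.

0.9377

Let A_i be the event that character i is missing after 25 pulls. By inclusion–exclusion on the A_i,
P(all seen) = Σ_{j=0}^{6} (-1)^j C(6,j)((6-j)/6)^25
= 1.00000 - 0.06290 + 0.00059 - 0.00000 + 0.00000 - 0.00000 + 0.00000
= 0.93770.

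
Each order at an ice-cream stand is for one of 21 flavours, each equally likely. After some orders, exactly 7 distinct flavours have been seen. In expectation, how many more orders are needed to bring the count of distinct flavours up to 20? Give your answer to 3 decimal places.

With k distinct flavours already seen, the next new one takes an expected 21/(21-k) orders.
Sum over k = 7,...,19: E = 21/14 + 21/13 + 21/12 + ... + 21/3 + 21/2 = 47.2828.

47.283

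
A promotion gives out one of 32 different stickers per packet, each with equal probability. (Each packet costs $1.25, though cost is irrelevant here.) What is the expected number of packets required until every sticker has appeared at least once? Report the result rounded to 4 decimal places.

129.8718

The wait to go from k to k+1 distinct stickers is geometric with mean 32/(32-k).
E[T] = 32/32 + 32/31 + 32/30 + ... + 32/2 + 32/1 = 32·H_{32}.
H_{32} = 4.05850, so E[T] = 129.87185.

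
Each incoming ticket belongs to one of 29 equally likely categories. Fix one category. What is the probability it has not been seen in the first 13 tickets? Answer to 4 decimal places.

On each ticket the fixed category fails to appear with probability 28/29.
P(still missing after 13) = (28/29)^13 = 0.63370.

0.6337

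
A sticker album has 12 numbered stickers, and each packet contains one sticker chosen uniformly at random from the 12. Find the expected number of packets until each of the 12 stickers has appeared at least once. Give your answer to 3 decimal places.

The wait to go from k to k+1 distinct stickers is geometric with mean 12/(12-k).
E[T] = 12/12 + 12/11 + 12/10 + ... + 12/2 + 12/1 = 12·H_{12}.
H_{12} = 3.1032, so E[T] = 37.2385.

37.239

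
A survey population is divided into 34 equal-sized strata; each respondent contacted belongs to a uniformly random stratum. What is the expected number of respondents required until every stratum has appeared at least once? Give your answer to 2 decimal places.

The wait to go from k to k+1 distinct strata is geometric with mean 34/(34-k).
E[T] = 34/34 + 34/33 + 34/32 + ... + 34/2 + 34/1 = 34·H_{34}.
H_{34} = 4.118, so E[T] = 140.019.

140.02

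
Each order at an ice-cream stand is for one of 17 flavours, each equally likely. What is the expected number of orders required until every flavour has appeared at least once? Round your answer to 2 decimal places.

After k distinct flavours have appeared, the next order gives a new one with probability (17-k)/17, so the expected wait for the (k+1)-th is 17/(17-k).
E[T] = 17/17 + 17/16 + 17/15 + ... + 17/2 + 17/1 = 17·H_{17}.
H_{17} = 3.440, so E[T] = 58.472.

58.47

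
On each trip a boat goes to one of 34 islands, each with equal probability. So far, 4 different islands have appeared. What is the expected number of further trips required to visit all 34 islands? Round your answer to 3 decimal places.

135.830

The wait to go from k to k+1 distinct islands is geometric with mean 34/(34-k).
Sum over k = 4,...,33: E = 34/30 + 34/29 + 34/28 + ... + 34/2 + 34/1 = 135.8296.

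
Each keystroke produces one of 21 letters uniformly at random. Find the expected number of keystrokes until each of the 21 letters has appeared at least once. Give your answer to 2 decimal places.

76.55

After k distinct letters have appeared, the next keystroke gives a new one with probability (21-k)/21, so the expected wait for the (k+1)-th is 21/(21-k).
E[T] = 21/21 + 21/20 + 21/19 + ... + 21/2 + 21/1 = 21·H_{21}.
H_{21} = 3.645, so E[T] = 76.553.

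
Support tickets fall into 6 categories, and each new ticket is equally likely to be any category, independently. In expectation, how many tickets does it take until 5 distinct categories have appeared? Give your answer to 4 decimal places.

8.7000

With k distinct categories already seen, the next new one arrives after an expected 6/(6-k) tickets.
Sum over k = 0,...,4: E = 6/6 + 6/5 + 6/4 + 6/3 + 6/2 = 8.70000.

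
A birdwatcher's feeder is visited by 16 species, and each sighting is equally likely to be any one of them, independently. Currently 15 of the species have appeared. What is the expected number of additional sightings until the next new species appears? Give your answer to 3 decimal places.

16.000

Each sighting yields a new species with probability (16-15)/16 = 1/16, so the wait is geometric with mean 16/1.
E = 16/1 = 16.0000.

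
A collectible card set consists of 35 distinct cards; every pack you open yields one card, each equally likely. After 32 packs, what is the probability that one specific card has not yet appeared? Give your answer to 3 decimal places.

On each pack the fixed card fails to appear with probability 34/35.
P(still missing after 32) = (34/35)^32 = 0.3955.

0.396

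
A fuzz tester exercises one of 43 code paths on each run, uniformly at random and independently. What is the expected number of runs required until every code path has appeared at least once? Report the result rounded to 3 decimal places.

187.050

The wait to go from k to k+1 distinct code paths is geometric with mean 43/(43-k).
E[T] = 43/43 + 43/42 + 43/41 + ... + 43/2 + 43/1 = 43·H_{43}.
H_{43} = 4.3500, so E[T] = 187.0499.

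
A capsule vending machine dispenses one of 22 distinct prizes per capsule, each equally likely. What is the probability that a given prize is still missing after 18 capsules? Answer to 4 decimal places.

0.4329

On each capsule the fixed prize fails to appear with probability 21/22.
P(still missing after 18) = (21/22)^18 = 0.43285.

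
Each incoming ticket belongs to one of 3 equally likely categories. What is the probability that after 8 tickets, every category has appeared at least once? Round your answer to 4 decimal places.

0.8834

By inclusion–exclusion over which categories are missing,
P(all seen) = Σ_{j=0}^{3} (-1)^j C(3,j)((3-j)/3)^8
= 1.00000 - 0.11706 + 0.00046 - 0.00000
= 0.88340.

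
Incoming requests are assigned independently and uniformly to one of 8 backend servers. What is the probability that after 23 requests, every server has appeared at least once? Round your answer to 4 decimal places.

Let A_i be the event that server i is missing after 23 requests. By inclusion–exclusion on the A_i,
P(all seen) = Σ_{j=0}^{8} (-1)^j C(8,j)((8-j)/8)^23
= 1.00000 - 0.37092 + 0.03746 - 0.00113 + 0.00001 - 0.00000 + 0.00000 - 0.00000 + 0.00000
= 0.66542.

0.6654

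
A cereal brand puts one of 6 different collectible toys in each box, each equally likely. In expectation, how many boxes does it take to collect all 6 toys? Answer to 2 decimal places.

14.70

After k distinct toys have appeared, the next box gives a new one with probability (6-k)/6, so the expected wait for the (k+1)-th is 6/(6-k).
E[T] = 6/6 + 6/5 + 6/4 + 6/3 + 6/2 + 6/1 = 6·H_{6}.
H_{6} = 2.450, so E[T] = 14.700.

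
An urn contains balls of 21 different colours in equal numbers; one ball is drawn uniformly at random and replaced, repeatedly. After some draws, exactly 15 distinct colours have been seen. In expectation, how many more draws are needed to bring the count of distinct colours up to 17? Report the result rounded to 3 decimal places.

7.700

The wait to go from k to k+1 distinct colours is geometric with mean 21/(21-k).
Sum over k = 15,...,16: E = 21/6 + 21/5 = 7.7000.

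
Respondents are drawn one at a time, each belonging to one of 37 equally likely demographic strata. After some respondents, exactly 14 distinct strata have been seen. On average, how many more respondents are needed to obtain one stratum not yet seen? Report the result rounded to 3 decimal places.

1.609

The number of respondents until the next new stratum is geometric with success probability 23/37, so its mean is 37/23.
E = 37/23 = 1.6087.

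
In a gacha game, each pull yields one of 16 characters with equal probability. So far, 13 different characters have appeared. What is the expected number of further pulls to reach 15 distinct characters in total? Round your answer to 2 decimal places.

13.33

With k distinct characters already seen, the next new one takes an expected 16/(16-k) pulls.
Sum over k = 13,...,14: E = 16/3 + 16/2 = 13.333.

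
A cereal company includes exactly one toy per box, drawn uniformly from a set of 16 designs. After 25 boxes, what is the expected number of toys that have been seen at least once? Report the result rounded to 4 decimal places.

12.8129

For each toy, P(seen in 25 boxes) = 1 - (15/16)^25 = 0.80080.
By linearity of expectation, E[distinct seen] = 16·(1 - (15/16)^25) = 12.81285.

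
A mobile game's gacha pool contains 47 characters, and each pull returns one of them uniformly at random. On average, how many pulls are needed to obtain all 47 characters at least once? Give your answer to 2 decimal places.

Split into phases: going from k distinct to k+1 distinct takes on average 47/(47-k) pulls.
E[T] = 47/47 + 47/46 + 47/45 + ... + 47/2 + 47/1 = 47·H_{47}.
H_{47} = 4.438, so E[T] = 208.584.

208.58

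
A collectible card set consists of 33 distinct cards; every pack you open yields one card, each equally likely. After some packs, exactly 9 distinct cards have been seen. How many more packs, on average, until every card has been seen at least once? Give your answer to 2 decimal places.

124.61

The wait to go from k to k+1 distinct cards is geometric with mean 33/(33-k).
Sum over k = 9,...,32: E = 33/24 + 33/23 + 33/22 + ... + 33/2 + 33/1 = 124.607.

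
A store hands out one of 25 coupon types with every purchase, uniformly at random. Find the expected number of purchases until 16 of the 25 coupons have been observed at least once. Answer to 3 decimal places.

24.675

Going from k to k+1 distinct takes a geometric number of purchases with mean 25/(25-k).
Sum over k = 0,...,15: E = 25/25 + 25/24 + 25/23 + ... + 25/11 + 25/10 = 24.6747.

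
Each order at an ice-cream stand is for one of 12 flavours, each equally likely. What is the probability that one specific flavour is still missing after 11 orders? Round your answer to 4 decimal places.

On each order the fixed flavour fails to appear with probability 11/12.
P(still missing after 11) = (11/12)^11 = 0.38400.

0.3840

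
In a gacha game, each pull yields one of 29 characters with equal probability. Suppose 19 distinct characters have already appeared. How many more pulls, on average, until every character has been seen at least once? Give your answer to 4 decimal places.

84.9401

With k distinct characters already seen, the next new one takes an expected 29/(29-k) pulls.
Sum over k = 19,...,28: E = 29/10 + 29/9 + 29/8 + ... + 29/2 + 29/1 = 84.94008.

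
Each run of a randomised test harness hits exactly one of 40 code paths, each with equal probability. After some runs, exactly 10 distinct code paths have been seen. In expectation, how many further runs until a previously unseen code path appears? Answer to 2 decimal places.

1.33

Each run yields a new code path with probability (40-10)/40 = 30/40, so the wait is geometric with mean 40/30.
E = 40/30 = 1.333.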